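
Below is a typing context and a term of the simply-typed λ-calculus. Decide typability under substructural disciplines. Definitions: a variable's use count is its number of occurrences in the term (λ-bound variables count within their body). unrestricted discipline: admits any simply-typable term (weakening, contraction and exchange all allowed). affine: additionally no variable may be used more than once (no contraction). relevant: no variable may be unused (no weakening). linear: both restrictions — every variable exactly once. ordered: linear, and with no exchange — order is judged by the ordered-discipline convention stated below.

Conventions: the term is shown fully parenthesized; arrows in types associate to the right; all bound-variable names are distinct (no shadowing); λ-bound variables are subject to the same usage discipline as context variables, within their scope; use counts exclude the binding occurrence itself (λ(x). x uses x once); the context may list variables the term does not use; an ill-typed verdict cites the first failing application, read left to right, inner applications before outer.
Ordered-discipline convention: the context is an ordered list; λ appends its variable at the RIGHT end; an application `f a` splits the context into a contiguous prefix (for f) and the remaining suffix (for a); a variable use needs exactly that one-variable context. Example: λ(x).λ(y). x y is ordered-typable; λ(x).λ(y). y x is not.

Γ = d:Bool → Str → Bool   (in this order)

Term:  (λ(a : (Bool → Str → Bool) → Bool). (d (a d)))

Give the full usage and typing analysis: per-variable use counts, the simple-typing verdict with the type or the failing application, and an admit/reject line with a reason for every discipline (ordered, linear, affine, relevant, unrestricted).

use counts: d: 2; a [bound]: 1
order of uses: d, a, d
typing: ✓ — ((Bool → Str → Bool) → Bool) → Str → Bool
ordered ✗ (d ×2 used more than once (contraction))
linear ✗ (d ×2 used more than once (contraction))
affine ✗ (d ×2 used more than once (contraction))
relevant ✓ (d, a: all used, weakening unneeded)
unrestricted ✓ (well-typed at ((Bool → Str → Bool) → Bool) → Str → Bool; no restrictions here)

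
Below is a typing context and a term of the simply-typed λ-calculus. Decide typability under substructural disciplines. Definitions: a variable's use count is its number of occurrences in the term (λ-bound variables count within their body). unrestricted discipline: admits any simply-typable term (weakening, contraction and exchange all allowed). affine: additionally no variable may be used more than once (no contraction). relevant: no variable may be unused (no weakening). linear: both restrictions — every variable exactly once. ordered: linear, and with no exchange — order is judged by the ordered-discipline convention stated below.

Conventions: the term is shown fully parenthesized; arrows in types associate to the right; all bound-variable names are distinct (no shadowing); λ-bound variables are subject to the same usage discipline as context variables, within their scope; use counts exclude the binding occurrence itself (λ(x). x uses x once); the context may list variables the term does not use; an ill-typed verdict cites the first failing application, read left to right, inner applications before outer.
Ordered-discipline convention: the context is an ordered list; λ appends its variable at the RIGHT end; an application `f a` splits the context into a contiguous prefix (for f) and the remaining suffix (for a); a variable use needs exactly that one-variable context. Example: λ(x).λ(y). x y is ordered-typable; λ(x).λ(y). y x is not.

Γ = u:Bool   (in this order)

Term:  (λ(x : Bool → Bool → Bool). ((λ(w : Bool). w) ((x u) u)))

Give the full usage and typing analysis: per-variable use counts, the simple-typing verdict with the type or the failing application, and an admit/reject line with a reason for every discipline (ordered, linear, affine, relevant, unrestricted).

counts: u=2, x (bound)=1, w (bound)=1
order of uses: w, x, u, u
typing: ✓ — (Bool → Bool → Bool) → Bool
ordered: ✗ — u ×2 used more than once (contraction)
linear: ✗ — u ×2 used more than once (contraction)
affine: ✗ — u ×2 used more than once (contraction)
relevant: ✓ — none of u, x, w goes unused
unrestricted: ✓ — type-checks ((Bool → Bool → Bool) → Bool) and nothing is barred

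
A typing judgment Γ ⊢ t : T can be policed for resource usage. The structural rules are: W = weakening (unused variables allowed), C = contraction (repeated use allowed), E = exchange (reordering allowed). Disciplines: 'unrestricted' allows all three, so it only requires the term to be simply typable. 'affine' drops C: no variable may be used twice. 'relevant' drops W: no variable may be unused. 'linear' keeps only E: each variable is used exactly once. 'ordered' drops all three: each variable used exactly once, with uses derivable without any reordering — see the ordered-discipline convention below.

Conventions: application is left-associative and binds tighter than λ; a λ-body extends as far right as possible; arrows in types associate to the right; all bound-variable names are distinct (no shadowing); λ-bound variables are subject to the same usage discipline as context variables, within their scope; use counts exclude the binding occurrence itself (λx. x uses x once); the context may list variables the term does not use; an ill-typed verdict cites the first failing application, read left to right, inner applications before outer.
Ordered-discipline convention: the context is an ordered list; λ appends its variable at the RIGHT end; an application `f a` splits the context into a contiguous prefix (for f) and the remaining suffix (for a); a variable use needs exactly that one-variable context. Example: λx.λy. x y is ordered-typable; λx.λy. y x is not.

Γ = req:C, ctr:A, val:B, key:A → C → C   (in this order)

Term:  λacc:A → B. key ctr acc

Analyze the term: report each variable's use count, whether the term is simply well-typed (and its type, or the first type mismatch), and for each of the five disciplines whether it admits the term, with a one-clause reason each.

usage: req: 0×, ctr: 1×, val: 0×, key: 1×, acc (bound): 1×
use order (left to right): key, ctr, acc
typing: ill-typed: an application expects C but receives A → B
ordered ✗ (the type mismatch rejects it)
linear ✗ (not simply typable)
affine ✗ (fails simple typing)
relevant ✗ (a type mismatch blocks all five)
unrestricted ✗ (the type mismatch rejects it)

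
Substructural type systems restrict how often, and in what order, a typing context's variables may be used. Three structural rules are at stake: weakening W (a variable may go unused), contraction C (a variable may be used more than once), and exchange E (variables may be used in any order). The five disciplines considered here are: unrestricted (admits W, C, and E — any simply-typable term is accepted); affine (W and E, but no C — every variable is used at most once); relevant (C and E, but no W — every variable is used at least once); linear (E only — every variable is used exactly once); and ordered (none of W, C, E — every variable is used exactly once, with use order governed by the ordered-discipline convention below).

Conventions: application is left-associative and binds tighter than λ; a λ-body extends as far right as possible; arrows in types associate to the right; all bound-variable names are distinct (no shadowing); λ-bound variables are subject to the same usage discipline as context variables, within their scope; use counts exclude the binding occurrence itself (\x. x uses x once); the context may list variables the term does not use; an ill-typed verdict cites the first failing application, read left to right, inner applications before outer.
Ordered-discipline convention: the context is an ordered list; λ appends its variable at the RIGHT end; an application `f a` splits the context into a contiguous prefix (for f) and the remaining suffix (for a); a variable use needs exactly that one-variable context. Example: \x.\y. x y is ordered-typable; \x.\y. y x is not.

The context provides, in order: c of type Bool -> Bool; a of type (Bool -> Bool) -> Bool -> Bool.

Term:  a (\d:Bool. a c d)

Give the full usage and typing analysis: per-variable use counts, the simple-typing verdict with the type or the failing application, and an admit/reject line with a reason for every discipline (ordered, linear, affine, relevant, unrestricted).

variable uses: c: 1; a: 2; d (bound): 1
use order (left to right): a, a, c, d
typing: well-typed at Bool -> Bool
ordered ✗ (uses contraction: a ×2)
linear ✗ (uses contraction: a ×2)
affine ✗ (uses contraction: a ×2)
relevant ✓ (at least one use each (c, a, d))
unrestricted ✓ (well-typed at Bool -> Bool; no restrictions here)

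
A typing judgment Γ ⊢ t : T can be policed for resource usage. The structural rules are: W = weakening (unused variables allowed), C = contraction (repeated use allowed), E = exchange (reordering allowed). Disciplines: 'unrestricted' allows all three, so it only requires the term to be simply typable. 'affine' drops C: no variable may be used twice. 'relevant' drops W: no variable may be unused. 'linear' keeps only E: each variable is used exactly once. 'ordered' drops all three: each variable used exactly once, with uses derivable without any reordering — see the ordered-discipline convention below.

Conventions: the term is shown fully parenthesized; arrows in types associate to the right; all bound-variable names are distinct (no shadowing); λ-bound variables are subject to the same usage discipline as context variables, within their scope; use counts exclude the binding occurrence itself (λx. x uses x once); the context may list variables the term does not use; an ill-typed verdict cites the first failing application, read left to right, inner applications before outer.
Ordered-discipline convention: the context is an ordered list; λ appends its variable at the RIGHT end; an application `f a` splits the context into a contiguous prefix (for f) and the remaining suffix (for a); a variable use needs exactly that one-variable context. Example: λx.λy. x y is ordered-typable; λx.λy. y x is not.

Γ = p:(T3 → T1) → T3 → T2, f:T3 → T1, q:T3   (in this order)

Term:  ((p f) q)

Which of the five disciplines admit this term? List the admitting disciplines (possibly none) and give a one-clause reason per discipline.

accepted by: ordered, linear, affine, relevant, unrestricted
variable uses: p: 1×; f: 1×; q: 1×
use order (left to right): p, f, q
typing: well-typed — term : T2
ordered: ✓, single-use (p, f, q), ordered derivation ok
linear: ✓, single use per variable (p, f, q)
affine: ✓, p, f, q: no repeats, contraction unneeded
relevant: ✓, none of p, f, q goes unused
unrestricted: ✓, simply typable at T2; W, C, E all held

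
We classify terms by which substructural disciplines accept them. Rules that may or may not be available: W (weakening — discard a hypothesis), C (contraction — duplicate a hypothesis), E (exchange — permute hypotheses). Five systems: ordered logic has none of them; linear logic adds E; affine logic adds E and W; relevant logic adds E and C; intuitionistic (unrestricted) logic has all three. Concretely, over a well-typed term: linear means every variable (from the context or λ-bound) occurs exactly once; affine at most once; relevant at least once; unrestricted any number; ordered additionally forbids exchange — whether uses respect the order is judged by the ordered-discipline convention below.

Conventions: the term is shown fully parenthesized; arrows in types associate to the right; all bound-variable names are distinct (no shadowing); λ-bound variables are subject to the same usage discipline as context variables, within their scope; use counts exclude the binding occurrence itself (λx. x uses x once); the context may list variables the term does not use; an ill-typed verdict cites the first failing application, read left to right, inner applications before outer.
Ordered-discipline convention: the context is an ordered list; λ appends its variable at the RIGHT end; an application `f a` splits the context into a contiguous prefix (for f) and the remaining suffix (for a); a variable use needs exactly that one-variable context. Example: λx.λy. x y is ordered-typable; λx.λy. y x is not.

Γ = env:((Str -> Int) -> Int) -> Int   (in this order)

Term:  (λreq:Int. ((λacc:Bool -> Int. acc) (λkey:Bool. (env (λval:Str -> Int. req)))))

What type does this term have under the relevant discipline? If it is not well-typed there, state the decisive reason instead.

not well-typed under relevant — unused: key, val — weakening required
variable uses: env: 1, req (bound): 1, acc (bound): 1, key (bound): 0, val (bound): 0
uses in reading order: acc, env, req
typing: the term checks, with type Int -> Bool -> Int
per-discipline verdicts: ordered ✗ | linear ✗ | affine ✓ | relevant ✗ | unrestricted ✓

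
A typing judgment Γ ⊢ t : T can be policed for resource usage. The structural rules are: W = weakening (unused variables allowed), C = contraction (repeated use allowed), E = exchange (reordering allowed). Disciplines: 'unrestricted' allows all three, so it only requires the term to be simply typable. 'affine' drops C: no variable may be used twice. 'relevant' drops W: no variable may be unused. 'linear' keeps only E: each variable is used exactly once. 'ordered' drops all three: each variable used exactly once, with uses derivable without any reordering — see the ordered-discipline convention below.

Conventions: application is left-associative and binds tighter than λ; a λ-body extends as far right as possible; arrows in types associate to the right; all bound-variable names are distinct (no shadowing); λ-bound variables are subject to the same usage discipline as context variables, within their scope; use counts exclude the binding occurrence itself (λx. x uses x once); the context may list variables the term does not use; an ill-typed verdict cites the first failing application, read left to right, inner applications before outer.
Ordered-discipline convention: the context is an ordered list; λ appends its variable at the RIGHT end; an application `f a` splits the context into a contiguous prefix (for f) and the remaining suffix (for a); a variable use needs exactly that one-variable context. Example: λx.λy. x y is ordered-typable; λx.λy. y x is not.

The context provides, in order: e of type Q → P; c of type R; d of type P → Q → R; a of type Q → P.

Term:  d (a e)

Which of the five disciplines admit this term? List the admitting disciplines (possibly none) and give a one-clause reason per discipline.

admitted in: none
usage: e=1; c=0; d=1; a=1
left-to-right use order: d, a, e
typing: ill-typed: a function awaiting Q gets Q → P
ordered: ✗ — fails simple typing
linear: ✗ — a type mismatch blocks all five
affine: ✗ — the type mismatch rejects it
relevant: ✗ — not simply typable
unrestricted: ✗ — fails simple typing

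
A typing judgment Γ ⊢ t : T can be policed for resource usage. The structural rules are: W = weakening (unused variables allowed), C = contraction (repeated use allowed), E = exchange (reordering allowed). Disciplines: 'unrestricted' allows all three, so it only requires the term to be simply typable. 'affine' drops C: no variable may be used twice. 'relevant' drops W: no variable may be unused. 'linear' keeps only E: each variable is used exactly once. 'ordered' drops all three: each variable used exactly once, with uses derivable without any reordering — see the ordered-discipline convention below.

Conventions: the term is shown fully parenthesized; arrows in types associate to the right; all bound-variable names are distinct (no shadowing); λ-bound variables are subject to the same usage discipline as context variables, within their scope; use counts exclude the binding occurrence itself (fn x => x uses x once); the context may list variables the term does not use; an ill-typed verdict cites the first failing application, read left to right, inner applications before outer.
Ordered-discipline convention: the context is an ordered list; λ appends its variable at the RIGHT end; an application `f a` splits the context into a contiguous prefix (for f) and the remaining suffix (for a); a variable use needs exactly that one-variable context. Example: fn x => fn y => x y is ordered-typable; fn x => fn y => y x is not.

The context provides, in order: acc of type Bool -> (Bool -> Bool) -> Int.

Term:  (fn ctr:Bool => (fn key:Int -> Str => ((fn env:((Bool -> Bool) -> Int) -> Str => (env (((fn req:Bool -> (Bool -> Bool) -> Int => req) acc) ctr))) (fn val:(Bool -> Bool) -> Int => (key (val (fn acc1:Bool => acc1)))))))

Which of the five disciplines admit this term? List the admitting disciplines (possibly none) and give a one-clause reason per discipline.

accepted by: linear, affine, relevant, unrestricted
counts: acc=1; ctr (λ-bound)=1; key (λ-bound)=1; env (λ-bound)=1; req (λ-bound)=1; val (λ-bound)=1; acc1 (λ-bound)=1
uses in reading order: env, req, acc, ctr, key, val, acc1
typing: the term checks, with type Bool -> (Int -> Str) -> Str
ordered ✗ (no ordered split (uses run env, req, acc, ctr, key, val, acc1))
linear ✓ (acc, ctr, key, env, req, val, acc1: one use apiece)
affine ✓ (at most one use each (acc, ctr, key, env, req, val, acc1))
relevant ✓ (every one of acc, ctr, key, env, req, val, acc1 appears)
unrestricted ✓ (well-typed at Bool -> (Int -> Str) -> Str; no restrictions here)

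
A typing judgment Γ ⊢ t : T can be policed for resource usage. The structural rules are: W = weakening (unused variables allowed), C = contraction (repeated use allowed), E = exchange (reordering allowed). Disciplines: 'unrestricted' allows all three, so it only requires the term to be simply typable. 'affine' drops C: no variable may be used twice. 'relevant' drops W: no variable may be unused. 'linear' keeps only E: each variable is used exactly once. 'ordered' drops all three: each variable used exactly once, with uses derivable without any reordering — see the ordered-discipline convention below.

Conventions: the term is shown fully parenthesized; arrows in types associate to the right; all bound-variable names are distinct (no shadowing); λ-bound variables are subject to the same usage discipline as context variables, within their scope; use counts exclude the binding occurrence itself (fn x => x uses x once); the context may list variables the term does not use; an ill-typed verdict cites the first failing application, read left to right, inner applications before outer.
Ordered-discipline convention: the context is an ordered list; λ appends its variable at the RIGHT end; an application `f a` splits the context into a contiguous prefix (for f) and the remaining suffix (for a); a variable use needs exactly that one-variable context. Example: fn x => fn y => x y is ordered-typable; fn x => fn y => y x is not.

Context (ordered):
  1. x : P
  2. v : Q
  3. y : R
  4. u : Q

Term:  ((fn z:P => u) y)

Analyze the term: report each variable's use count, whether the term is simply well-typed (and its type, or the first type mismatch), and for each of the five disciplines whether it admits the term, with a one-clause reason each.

usage: x: 0×, v: 0×, y: 1×, u: 1×, z (bound): 0×
order of uses: u, y
typing: ill-typed: a function awaiting P gets R
ordered: ✗ — fails simple typing
linear: ✗ — a type mismatch blocks all five
affine: ✗ — the type mismatch rejects it
relevant: ✗ — not simply typable
unrestricted: ✗ — fails simple typing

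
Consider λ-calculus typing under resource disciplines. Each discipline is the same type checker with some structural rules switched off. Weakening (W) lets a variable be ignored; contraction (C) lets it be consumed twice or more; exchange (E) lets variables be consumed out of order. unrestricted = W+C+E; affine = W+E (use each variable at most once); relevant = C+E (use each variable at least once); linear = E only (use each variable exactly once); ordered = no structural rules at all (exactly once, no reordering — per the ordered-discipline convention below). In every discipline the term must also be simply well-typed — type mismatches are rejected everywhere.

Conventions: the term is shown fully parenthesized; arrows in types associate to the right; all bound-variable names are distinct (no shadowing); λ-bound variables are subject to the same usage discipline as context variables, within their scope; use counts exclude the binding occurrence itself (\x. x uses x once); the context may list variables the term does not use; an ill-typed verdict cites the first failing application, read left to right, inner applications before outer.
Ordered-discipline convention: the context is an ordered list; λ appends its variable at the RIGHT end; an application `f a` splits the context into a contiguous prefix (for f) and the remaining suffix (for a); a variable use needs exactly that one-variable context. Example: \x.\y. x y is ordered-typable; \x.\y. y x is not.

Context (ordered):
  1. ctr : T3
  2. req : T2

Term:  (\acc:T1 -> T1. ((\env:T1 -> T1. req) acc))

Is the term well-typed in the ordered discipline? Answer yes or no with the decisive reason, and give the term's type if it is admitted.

no — unused: ctr, env — weakening required
usage: ctr: 0×, req: 1×, acc (λ-bound): 1×, env (λ-bound): 0×
order of uses: req, acc
typing: ✓ — (T1 -> T1) -> T2
per-discipline verdicts: ordered ✗ · linear ✗ · affine ✓ · relevant ✗ · unrestricted ✓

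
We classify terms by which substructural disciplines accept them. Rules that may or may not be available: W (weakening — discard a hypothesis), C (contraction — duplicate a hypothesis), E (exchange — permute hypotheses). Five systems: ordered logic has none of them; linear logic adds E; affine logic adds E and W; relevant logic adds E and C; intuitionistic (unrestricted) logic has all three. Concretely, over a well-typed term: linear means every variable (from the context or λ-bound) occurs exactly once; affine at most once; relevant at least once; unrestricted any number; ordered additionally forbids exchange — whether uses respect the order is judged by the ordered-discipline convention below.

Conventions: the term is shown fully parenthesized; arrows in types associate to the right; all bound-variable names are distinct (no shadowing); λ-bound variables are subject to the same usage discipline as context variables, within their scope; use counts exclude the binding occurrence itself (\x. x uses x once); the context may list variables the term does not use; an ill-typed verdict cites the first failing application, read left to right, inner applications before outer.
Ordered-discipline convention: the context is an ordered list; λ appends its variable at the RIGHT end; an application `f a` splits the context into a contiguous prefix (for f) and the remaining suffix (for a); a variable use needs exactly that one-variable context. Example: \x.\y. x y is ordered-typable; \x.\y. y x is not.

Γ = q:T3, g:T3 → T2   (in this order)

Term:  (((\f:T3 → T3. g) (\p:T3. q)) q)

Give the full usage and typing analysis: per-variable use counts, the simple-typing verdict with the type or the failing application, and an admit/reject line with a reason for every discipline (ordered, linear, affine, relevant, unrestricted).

variable uses: q ×2; g ×1; f (bound) ×0; p (bound) ×0
use order (left to right): g, q, q
typing: ✓ — T2
ordered: ✗, repeated use of q ×2; needs weakening: f, p unused
linear: ✗, repeated use of q ×2; needs weakening: f, p unused
affine: ✗, repeated use of q ×2
relevant: ✗, needs weakening: f, p unused
unrestricted: ✓, type-checks (T2) and nothing is barred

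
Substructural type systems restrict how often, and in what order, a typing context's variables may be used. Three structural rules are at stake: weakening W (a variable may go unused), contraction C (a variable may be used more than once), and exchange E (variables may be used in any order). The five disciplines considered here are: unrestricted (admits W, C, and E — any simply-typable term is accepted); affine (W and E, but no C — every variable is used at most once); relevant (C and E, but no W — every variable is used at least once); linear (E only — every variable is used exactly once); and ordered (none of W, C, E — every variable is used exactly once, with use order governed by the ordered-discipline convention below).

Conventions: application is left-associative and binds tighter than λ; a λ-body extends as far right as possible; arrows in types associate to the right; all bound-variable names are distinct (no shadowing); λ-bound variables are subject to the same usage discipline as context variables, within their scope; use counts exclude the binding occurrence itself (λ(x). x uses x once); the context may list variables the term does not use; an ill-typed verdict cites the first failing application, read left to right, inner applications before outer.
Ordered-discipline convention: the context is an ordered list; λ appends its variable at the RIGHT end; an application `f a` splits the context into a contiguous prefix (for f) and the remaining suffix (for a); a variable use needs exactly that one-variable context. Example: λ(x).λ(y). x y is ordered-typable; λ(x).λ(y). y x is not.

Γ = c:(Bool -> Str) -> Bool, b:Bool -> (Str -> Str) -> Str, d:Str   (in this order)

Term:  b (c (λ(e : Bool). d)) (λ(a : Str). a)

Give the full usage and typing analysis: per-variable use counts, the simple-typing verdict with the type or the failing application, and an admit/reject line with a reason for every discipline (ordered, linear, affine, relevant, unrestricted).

usage: c ×1; b ×1; d ×1; e [bound] ×0; a [bound] ×1
use order (left to right): b, c, d, a
typing: well-typed at Str
ordered ✗ (needs weakening: e unused)
linear ✗ (needs weakening: e unused)
affine ✓ (at most one use each (c, b, d, e, a))
relevant ✗ (needs weakening: e unused)
unrestricted ✓ (simply typable at Str; W, C, E all held)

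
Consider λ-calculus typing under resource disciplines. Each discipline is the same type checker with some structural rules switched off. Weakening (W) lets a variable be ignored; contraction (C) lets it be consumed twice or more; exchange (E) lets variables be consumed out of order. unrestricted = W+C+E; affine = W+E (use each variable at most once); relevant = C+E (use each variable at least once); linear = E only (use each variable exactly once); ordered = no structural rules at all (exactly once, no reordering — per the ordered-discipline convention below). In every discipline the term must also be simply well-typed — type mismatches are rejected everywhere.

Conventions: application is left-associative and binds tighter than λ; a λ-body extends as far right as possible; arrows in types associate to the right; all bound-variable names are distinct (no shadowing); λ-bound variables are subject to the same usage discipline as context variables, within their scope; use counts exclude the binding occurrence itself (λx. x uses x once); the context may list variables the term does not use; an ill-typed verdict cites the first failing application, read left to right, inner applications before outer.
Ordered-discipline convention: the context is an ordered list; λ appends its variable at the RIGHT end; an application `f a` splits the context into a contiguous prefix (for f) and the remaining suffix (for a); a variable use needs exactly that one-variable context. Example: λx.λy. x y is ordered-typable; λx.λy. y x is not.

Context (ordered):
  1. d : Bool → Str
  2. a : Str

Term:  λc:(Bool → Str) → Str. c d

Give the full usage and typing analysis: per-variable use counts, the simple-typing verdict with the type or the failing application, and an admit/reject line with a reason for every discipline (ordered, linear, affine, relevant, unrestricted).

usage: d: 1×; a: 0×; c (bound): 1×
left-to-right use order: c, d
typing: the term checks, with type ((Bool → Str) → Str) → Str
ordered: ✗ — unused: a — weakening required
linear: ✗ — unused: a — weakening required
affine: ✓ — at most one use each (d, a, c)
relevant: ✗ — unused: a — weakening required
unrestricted: ✓ — type-checks (((Bool → Str) → Str) → Str) and nothing is barred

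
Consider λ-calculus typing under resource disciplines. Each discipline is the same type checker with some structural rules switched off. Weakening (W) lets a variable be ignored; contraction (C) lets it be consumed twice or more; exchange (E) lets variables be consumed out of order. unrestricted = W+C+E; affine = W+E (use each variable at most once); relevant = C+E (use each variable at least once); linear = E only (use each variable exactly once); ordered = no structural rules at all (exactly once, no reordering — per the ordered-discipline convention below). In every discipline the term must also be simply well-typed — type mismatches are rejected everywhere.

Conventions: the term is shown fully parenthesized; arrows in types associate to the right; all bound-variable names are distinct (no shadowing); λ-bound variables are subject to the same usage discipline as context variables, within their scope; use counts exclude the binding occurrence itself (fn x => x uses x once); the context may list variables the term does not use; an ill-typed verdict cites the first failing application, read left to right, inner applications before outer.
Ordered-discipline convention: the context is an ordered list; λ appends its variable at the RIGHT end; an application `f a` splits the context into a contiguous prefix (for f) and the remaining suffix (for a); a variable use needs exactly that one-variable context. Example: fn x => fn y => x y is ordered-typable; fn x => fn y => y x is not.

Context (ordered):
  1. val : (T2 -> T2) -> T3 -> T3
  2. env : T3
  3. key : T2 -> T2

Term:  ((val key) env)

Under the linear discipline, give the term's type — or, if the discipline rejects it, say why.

term : T3
use counts: val=1; env=1; key=1
uses in reading order: val, key, env
typing: the term checks, with type T3
per-discipline verdicts: ordered ✗ | linear ✓ | affine ✓ | relevant ✓ | unrestricted ✓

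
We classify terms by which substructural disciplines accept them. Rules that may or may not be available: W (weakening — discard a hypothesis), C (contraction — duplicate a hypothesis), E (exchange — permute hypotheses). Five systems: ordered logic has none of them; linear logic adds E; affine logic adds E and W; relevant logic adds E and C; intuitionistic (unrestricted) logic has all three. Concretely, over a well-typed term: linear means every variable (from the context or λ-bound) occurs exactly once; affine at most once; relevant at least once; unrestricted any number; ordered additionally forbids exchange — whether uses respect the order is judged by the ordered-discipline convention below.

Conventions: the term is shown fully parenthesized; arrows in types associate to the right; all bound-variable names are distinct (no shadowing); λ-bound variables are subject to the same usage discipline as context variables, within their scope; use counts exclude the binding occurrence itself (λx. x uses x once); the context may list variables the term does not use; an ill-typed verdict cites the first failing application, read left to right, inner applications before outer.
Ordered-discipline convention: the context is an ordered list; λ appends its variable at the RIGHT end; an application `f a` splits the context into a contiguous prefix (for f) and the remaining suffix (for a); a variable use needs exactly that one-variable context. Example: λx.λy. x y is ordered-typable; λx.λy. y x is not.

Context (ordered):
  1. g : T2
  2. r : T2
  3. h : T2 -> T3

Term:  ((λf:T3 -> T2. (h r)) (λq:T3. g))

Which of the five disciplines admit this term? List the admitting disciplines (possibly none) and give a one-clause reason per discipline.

admitting disciplines: affine, unrestricted
usage: g: 1; r: 1; h: 1; f (λ-bound): 0; q (λ-bound): 0
uses in reading order: h, r, g
typing: the term checks, with type T3
ordered ✗ (unused: f, q — weakening required)
linear ✗ (unused: f, q — weakening required)
affine ✓ (at most one use each (g, r, h, f, q))
relevant ✗ (unused: f, q — weakening required)
unrestricted ✓ (well-typed at T3; no restrictions here)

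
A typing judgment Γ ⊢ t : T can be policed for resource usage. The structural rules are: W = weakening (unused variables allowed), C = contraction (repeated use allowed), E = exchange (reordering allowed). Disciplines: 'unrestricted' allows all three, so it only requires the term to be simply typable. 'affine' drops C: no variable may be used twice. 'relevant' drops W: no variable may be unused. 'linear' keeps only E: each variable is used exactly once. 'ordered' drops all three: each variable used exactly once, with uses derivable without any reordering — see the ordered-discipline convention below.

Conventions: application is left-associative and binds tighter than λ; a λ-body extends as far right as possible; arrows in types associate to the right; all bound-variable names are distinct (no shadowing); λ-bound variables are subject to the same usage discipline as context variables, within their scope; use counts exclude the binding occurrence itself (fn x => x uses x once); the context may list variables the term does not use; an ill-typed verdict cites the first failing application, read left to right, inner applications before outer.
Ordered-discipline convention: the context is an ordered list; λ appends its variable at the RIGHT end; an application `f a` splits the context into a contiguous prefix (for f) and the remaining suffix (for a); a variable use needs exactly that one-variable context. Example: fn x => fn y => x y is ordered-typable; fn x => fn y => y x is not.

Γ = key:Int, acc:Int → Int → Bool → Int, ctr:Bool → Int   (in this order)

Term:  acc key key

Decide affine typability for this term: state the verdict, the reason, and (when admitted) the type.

no — needs contraction — key ×2
variable uses: key=2; acc=1; ctr=0
left-to-right use order: acc, key, key
typing: well-typed at Bool → Int
per-discipline verdicts: ordered ✗ · linear ✗ · affine ✗ · relevant ✗ · unrestricted ✓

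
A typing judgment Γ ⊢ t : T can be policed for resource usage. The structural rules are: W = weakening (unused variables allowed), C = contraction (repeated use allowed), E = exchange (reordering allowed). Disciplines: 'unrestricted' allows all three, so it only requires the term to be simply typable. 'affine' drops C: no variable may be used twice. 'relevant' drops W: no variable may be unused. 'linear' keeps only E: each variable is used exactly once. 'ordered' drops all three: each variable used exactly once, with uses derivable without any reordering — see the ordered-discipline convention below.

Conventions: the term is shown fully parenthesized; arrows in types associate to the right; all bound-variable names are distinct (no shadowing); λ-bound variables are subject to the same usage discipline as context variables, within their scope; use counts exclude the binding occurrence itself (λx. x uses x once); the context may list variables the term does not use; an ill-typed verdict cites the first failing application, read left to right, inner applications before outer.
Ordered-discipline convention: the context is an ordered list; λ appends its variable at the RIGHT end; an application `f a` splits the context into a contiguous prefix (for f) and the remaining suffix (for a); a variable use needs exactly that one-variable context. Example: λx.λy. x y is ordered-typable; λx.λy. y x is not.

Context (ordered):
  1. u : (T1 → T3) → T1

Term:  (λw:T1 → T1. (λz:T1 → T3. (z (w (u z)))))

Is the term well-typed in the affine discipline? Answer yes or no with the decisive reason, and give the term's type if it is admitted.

no — z ×2 used more than once (contraction)
usage: u ×1, w [bound] ×1, z [bound] ×2
uses in reading order: z, w, u, z
typing: well-typed at (T1 → T1) → (T1 → T3) → T3
across the five disciplines: ordered ✗ | linear ✗ | affine ✗ | relevant ✓ | unrestricted ✓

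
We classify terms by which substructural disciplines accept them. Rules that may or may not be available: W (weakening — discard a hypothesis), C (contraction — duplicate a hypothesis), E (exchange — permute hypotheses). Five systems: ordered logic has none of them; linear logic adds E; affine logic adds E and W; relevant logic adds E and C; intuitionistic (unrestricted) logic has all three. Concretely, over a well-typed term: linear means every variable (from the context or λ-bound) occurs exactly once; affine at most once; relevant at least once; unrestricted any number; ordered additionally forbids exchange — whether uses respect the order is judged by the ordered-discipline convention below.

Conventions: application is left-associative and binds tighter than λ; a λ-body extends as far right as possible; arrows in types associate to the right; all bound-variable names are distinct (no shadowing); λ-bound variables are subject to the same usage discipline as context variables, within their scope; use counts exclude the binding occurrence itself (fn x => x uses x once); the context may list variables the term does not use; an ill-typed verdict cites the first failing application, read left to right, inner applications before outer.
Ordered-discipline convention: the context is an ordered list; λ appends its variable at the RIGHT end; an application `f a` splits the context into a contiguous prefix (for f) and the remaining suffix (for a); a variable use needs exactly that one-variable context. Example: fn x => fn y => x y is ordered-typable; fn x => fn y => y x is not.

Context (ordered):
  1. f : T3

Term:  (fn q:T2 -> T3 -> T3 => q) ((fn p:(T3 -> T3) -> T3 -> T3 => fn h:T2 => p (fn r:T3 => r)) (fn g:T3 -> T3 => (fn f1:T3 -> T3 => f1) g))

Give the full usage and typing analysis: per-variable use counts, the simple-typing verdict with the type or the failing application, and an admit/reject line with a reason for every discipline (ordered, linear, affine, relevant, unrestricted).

usage: f: 0; q (bound): 1; p (bound): 1; h (bound): 0; r (bound): 1; g (bound): 1; f1 (bound): 1
left-to-right use order: q, p, r, f1, g
typing: the term checks, with type T2 -> T3 -> T3
ordered: ✗ — needs weakening: f, h unused
linear: ✗ — needs weakening: f, h unused
affine: ✓ — no duplicate uses among f, q, p, h, r, g, f1
relevant: ✗ — needs weakening: f, h unused
unrestricted: ✓ — type-checks (T2 -> T3 -> T3) and nothing is barred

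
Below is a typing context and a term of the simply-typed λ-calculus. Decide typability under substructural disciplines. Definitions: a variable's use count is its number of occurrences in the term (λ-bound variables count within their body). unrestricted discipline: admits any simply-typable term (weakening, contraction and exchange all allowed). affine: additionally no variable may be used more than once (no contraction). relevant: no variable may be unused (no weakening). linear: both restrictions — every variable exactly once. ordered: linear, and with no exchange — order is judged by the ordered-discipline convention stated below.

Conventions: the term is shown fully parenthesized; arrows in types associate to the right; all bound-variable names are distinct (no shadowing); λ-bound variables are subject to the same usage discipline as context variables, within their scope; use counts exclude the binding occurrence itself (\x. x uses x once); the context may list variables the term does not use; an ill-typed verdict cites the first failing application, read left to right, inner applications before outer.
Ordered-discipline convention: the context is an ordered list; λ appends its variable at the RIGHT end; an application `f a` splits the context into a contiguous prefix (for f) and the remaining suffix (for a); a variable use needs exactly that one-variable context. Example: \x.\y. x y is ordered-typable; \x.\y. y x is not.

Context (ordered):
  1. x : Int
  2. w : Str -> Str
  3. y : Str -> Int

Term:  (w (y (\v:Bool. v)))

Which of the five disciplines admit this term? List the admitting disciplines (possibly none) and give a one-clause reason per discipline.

admitting disciplines: none
counts: x: 0, w: 1, y: 1, v (bound): 1
order of uses: w, y, v
typing: ill-typed: a function awaiting Str gets Bool -> Bool
ordered: ✗ — not simply typable
linear: ✗ — fails simple typing
affine: ✗ — a type mismatch blocks all five
relevant: ✗ — the type mismatch rejects it
unrestricted: ✗ — not simply typable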